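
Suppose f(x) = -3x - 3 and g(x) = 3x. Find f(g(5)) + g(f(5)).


-102


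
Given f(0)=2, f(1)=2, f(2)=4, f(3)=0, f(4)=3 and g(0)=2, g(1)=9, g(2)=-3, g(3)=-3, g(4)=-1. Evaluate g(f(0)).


-3


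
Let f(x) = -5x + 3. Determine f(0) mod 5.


f(0) = 3
3 mod 5 = 3

3


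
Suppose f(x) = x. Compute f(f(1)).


f(1) = 1
f(1) = 1

1


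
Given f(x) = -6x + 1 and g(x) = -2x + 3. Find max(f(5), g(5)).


f(5) = -29
g(5) = -7
max = -7

-7


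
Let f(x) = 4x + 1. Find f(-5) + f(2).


f(-5) = -19
f(2) = 9
Sum = -10

-10


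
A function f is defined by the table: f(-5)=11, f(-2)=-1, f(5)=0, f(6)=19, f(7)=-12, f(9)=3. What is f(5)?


Reading from the table at x = 5

0


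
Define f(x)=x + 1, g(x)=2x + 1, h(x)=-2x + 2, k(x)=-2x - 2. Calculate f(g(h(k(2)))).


k(2) = -6
h(-6) = 14
g(14) = 29
f(29) = 30

30


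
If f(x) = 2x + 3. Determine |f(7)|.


f(7) = 17
|17| = 17

17


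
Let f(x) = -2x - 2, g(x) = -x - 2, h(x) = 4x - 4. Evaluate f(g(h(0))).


-6


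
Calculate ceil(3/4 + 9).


10


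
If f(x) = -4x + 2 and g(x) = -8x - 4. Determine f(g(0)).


g(0) = -4
f(-4) = 18

18


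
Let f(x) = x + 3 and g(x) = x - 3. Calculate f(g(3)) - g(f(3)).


f(g(3)) = 3
g(f(3)) = 3
Difference = 0

0


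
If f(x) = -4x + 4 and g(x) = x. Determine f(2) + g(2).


f(2) = -4
g(2) = 2
Sum = -2

-2


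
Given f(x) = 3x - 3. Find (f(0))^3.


f(0) = -3
(-3)^3 = -27

-27


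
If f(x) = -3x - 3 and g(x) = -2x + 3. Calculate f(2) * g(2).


9


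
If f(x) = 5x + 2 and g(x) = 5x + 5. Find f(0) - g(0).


f(0) = 2
g(0) = 5
Difference = -3

-3


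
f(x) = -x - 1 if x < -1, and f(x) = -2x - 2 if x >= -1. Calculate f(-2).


-2 satisfies x < -1
f(-2) = 1

1


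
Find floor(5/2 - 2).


5/2 = 2.5
2.5 - 2 = 0.5
floor(0.5) = 0

0


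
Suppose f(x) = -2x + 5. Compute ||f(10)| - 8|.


7


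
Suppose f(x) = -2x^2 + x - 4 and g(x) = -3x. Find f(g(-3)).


g(-3) = 9
f(9) = (-2)*(9)^2 + 1*(9) - 4 = -157

-157


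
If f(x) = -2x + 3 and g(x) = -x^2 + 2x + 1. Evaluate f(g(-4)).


g(-4) = -23
f(-23) = 49

49


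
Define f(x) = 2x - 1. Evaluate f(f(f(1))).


f(1) = 1
f(1) = 1
f(1) = 1

1


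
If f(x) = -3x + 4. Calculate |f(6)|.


f(6) = -14
|-14| = 14

14


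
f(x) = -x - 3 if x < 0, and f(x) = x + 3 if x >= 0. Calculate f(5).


5 satisfies x >= 0
f(5) = 8

8


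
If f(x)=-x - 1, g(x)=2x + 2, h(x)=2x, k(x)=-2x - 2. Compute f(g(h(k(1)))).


k(1) = -4
h(-4) = -8
g(-8) = -14
f(-14) = 13

13


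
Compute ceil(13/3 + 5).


13/3 = 4.3333
4.3333 + 5 = 9.3333
ceil(9.3333) = 10

10


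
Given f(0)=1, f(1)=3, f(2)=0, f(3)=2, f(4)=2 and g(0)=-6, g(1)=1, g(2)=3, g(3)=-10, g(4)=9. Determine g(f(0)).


1


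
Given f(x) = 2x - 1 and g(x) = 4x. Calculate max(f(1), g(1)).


4


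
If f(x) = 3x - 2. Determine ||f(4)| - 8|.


f(4) = 10
|10| = 10
|10 - 8| = 2

2


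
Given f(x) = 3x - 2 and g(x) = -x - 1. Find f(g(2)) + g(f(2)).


f(g(2)) = -11
g(f(2)) = -5
Sum = -16

-16


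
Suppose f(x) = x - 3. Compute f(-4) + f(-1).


f(-4) = -7
f(-1) = -4
Sum = -11

-11


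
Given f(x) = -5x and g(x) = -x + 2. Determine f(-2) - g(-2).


f(-2) = 10
g(-2) = 4
Difference = 6

6


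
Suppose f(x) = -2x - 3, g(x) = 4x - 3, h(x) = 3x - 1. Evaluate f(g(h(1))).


-13


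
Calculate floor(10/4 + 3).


10/4 = 2.5
2.5 + 3 = 5.5
floor(5.5) = 5

5


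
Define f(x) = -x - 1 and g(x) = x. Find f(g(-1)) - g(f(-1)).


f(g(-1)) = 0
g(f(-1)) = 0
Difference = 0

0


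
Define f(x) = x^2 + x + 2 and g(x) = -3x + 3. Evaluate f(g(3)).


g(3) = -6
f(-6) = 1*(-6)^2 + 1*(-6) + 2 = 32

32


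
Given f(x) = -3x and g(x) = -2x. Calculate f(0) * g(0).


f(0) = 0
g(0) = 0
Product = 0

0


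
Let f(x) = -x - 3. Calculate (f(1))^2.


16


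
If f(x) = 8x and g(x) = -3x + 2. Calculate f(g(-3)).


g(-3) = 11
f(11) = 88

88


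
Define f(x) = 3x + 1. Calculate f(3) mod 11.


f(3) = 10
10 mod 11 = 10

10


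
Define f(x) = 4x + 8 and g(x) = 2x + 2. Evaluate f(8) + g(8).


f(8) = 40
g(8) = 18
Sum = 58

58


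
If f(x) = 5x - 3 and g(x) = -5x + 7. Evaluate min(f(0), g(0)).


f(0) = -3
g(0) = 7
min = -3

-3


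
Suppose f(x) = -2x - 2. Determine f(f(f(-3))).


f(-3) = 4
f(4) = -10
f(-10) = 18

18


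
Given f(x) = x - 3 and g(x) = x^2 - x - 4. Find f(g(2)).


-5


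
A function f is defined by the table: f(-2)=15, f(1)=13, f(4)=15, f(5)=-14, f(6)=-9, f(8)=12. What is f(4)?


Reading from the table at x = 4

15


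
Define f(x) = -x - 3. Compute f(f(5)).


f(5) = -8
f(-8) = 5

5


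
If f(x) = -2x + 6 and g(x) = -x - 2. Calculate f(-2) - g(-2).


f(-2) = 10
g(-2) = 0
Difference = 10

10


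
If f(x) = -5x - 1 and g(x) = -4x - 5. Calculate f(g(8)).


g(8) = -37
f(-37) = 184

184


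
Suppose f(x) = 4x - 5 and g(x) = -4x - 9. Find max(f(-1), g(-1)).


-5


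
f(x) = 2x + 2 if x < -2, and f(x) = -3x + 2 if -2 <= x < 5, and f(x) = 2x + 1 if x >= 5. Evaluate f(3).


3 satisfies -2 <= x < 5
f(3) = -7

-7


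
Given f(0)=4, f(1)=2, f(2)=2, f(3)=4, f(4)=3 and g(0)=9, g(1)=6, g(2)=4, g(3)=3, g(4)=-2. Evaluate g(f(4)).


3


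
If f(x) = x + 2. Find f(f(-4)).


0


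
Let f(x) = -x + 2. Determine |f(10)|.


8


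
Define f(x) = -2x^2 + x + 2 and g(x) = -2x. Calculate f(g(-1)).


g(-1) = 2
f(2) = (-2)*(2)^2 + 1*(2) + 2 = -4

-4


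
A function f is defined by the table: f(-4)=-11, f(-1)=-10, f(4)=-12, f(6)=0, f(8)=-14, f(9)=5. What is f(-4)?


Reading from the table at x = -4

-11


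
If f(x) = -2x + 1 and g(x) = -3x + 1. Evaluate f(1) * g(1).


f(1) = -1
g(1) = -2
Product = 2

2


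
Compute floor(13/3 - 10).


-6


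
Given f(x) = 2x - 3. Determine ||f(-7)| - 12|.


f(-7) = -17
|-17| = 17
|17 - 12| = 5

5


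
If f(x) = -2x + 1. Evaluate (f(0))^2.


f(0) = 1
(1)^2 = 1

1


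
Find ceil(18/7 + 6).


9


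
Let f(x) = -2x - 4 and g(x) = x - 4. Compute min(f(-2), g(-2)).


f(-2) = 0
g(-2) = -6
min = -6

-6


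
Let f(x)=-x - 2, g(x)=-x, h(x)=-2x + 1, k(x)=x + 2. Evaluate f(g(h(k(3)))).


k(3) = 5
h(5) = -9
g(-9) = 9
f(9) = -11

-11


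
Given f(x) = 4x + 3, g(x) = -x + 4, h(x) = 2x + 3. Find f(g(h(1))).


h(1) = 5
g(5) = -1
f(-1) = -1

-1


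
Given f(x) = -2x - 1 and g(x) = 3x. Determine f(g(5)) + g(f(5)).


-64


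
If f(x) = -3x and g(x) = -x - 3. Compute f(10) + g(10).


-43


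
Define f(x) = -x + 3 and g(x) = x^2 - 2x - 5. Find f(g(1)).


g(1) = -6
f(-6) = 9

9


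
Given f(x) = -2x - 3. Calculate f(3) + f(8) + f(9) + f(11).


f(3) = -9
f(8) = -19
f(9) = -21
f(11) = -25
Sum = -74

-74


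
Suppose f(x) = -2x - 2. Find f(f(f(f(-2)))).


f(-2) = 2
f(2) = -6
f(-6) = 10
f(10) = -22

-22


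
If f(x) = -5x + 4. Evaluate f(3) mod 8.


f(3) = -11
-11 mod 8 = 5

5


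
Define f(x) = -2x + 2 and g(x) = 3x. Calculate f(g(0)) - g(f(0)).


f(g(0)) = 2
g(f(0)) = 6
Difference = -4

-4


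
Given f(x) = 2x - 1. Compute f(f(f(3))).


f(3) = 5
f(5) = 9
f(9) = 17

17


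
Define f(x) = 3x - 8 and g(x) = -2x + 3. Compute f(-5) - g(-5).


f(-5) = -23
g(-5) = 13
Difference = -36

-36


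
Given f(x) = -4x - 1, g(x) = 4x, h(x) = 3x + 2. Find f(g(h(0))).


-33


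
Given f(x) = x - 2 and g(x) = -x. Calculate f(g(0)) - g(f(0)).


f(g(0)) = -2
g(f(0)) = 2
Difference = -4

-4


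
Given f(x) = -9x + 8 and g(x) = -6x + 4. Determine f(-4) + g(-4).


f(-4) = 44
g(-4) = 28
Sum = 72

72


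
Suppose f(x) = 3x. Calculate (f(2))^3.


216


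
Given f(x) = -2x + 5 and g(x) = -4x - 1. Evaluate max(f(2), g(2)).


f(2) = 1
g(2) = -9
max = 1

1


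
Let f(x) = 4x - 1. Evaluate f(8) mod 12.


7


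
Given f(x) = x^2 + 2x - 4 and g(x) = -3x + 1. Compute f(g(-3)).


g(-3) = 10
f(10) = 1*(10)^2 + 2*(10) - 4 = 116

116


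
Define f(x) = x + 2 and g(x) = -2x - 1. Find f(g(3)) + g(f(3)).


f(g(3)) = -5
g(f(3)) = -11
Sum = -16

-16


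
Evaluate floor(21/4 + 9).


21/4 = 5.25
5.25 + 9 = 14.25
floor(14.25) = 14

14


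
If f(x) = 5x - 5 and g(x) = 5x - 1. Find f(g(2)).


g(2) = 9
f(9) = 40

40


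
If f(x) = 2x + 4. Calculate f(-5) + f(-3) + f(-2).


f(-5) = -6
f(-3) = -2
f(-2) = 0
Sum = -8

-8


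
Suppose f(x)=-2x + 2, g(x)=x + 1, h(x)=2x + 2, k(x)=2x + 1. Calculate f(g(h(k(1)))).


k(1) = 3
h(3) = 8
g(8) = 9
f(9) = -16

-16


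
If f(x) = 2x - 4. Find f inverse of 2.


Solve 2x - 4 = 2
x = (2 + 4) / 2 = 3

3


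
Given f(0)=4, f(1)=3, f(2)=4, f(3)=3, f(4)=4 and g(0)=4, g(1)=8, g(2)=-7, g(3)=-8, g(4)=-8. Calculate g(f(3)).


-8


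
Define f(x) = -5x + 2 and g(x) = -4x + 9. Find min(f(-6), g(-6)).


f(-6) = 32
g(-6) = 33
min = 32

32


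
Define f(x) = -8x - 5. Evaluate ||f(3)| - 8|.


f(3) = -29
|-29| = 29
|29 - 8| = 21

21


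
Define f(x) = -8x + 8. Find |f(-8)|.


f(-8) = 72
|72| = 72

72


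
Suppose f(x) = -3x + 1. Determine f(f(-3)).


f(-3) = 10
f(10) = -29

-29


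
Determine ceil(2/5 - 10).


2/5 = 0.4
0.4 - 10 = -9.6
ceil(-9.6) = -9

-9


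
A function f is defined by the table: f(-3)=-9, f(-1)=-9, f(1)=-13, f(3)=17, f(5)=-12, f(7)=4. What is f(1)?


Reading from the table at x = 1

-13


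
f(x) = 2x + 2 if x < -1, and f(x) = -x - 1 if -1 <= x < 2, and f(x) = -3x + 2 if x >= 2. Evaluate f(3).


-7


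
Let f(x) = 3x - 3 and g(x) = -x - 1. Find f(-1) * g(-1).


f(-1) = -6
g(-1) = 0
Product = 0

0


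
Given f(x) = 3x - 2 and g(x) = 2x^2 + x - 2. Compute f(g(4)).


g(4) = 34
f(34) = 100

100


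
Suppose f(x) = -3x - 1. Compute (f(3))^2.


f(3) = -10
(-10)^2 = 100

100


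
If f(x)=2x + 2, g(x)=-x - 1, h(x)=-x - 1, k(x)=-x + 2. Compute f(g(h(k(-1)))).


8


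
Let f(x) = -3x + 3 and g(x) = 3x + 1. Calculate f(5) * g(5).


f(5) = -12
g(5) = 16
Product = -192

-192


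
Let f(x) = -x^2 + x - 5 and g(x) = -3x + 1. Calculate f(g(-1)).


g(-1) = 4
f(4) = (-1)*(4)^2 + 1*(4) - 5 = -17

-17


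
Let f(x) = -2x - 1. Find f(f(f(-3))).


21


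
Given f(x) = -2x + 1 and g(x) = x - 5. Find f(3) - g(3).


f(3) = -5
g(3) = -2
Difference = -3

-3


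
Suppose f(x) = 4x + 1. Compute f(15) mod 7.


f(15) = 61
61 mod 7 = 5

5


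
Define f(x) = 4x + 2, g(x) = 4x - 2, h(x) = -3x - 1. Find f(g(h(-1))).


h(-1) = 2
g(2) = 6
f(6) = 26

26


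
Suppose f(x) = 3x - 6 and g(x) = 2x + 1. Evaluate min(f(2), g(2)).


f(2) = 0
g(2) = 5
min = 0

0


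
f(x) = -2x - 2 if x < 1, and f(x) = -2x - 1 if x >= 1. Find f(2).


2 satisfies x >= 1
f(2) = -5

-5


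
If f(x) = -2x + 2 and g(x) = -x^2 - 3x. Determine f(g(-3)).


g(-3) = 0
f(0) = 2

2


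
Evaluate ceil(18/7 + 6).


18/7 = 2.5714
2.5714 + 6 = 8.5714
ceil(8.5714) = 9

9


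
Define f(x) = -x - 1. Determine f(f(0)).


f(0) = -1
f(-1) = 0

0


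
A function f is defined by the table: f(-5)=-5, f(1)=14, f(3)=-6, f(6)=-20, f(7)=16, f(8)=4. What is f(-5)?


Reading from the table at x = -5

-5


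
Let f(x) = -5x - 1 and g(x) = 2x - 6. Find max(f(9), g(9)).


f(9) = -46
g(9) = 12
max = 12

12


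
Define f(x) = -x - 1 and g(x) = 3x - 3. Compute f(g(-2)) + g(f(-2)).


f(g(-2)) = 8
g(f(-2)) = 0
Sum = 8

8


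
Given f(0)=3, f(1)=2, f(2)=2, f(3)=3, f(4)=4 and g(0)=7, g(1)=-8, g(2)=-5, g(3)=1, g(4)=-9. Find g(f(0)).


f(0) = 3
g(3) = 1

1


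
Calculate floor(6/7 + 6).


6/7 = 0.8571
0.8571 + 6 = 6.8571
floor(6.8571) = 6

6


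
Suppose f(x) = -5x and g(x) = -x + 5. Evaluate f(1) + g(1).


f(1) = -5
g(1) = 4
Sum = -1

-1


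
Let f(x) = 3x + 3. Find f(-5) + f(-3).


-18


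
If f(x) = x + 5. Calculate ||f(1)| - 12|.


6


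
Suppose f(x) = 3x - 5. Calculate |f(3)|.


f(3) = 4
|4| = 4

4


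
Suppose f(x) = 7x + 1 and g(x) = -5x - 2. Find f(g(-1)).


g(-1) = 3
f(3) = 22

22


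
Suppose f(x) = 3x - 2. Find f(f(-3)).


f(-3) = -11
f(-11) = -35

-35


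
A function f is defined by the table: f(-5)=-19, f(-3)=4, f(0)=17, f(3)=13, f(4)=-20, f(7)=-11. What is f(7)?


Reading from the table at x = 7

-11


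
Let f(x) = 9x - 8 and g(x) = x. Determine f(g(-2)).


g(-2) = -2
f(-2) = -26

-26


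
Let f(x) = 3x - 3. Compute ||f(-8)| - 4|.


f(-8) = -27
|-27| = 27
|27 - 4| = 23

23


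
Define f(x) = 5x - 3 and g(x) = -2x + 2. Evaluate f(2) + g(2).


f(2) = 7
g(2) = -2
Sum = 5

5


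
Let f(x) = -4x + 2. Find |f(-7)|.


f(-7) = 30
|30| = 30

30


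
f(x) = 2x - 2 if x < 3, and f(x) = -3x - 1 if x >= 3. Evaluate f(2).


2


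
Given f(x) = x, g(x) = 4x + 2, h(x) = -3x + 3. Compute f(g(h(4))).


h(4) = -9
g(-9) = -34
f(-34) = -34

-34


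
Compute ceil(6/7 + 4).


5


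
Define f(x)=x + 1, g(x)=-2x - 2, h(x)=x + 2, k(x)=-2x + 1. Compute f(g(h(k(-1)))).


k(-1) = 3
h(3) = 5
g(5) = -12
f(-12) = -11

-11


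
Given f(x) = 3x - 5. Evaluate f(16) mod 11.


f(16) = 43
43 mod 11 = 10

10


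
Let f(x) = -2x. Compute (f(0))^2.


f(0) = 0
(0)^2 = 0

0


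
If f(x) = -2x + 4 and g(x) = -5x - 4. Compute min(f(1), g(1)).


f(1) = 2
g(1) = -9
min = -9

-9


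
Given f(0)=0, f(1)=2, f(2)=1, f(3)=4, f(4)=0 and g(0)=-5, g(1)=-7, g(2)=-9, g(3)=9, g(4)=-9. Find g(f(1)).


f(1) = 2
g(2) = -9

-9


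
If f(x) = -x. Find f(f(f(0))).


f(0) = 0
f(0) = 0
f(0) = 0

0


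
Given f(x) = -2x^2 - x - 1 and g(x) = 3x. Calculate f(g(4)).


-301


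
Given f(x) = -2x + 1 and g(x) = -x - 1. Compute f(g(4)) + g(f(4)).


f(g(4)) = 11
g(f(4)) = 6
Sum = 17

17


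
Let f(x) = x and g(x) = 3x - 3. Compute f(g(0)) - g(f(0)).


0


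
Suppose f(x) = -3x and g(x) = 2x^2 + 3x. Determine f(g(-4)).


-60


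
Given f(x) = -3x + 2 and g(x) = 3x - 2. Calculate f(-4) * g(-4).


f(-4) = 14
g(-4) = -14
Product = -196

-196


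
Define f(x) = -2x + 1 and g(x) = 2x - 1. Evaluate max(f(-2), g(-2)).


f(-2) = 5
g(-2) = -5
max = 5

5


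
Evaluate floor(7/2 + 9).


7/2 = 3.5
3.5 + 9 = 12.5
floor(12.5) = 12

12


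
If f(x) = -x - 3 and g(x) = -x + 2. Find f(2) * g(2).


f(2) = -5
g(2) = 0
Product = 0

0


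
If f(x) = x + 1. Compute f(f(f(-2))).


f(-2) = -1
f(-1) = 0
f(0) = 1

1


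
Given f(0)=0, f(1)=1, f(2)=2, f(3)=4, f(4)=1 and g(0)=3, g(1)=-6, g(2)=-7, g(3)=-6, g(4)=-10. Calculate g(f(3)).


f(3) = 4
g(4) = -10

-10


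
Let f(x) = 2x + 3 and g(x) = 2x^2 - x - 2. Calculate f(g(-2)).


g(-2) = 8
f(8) = 19

19


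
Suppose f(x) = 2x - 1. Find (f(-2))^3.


f(-2) = -5
(-5)^3 = -125

-125


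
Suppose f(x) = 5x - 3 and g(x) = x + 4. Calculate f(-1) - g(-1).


f(-1) = -8
g(-1) = 3
Difference = -11

-11


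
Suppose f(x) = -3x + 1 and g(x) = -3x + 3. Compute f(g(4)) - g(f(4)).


f(g(4)) = 28
g(f(4)) = 36
Difference = -8

-8


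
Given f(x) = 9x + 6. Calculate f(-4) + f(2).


f(-4) = -30
f(2) = 24
Sum = -6

-6


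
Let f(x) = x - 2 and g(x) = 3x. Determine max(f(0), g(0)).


0


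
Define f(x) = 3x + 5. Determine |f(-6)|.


f(-6) = -13
|-13| = 13

13


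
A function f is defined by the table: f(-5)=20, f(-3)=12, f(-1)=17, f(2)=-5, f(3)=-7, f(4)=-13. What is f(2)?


-5


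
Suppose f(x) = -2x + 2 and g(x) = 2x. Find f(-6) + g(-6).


2


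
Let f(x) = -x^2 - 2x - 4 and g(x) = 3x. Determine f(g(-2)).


-28


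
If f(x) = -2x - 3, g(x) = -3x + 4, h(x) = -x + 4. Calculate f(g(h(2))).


h(2) = 2
g(2) = -2
f(-2) = 1

1


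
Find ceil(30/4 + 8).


16


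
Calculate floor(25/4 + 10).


25/4 = 6.25
6.25 + 10 = 16.25
floor(16.25) = 16

16


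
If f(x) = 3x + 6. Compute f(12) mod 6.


f(12) = 42
42 mod 6 = 0

0


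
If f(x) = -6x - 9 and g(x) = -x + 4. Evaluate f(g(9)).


g(9) = -5
f(-5) = 21

21


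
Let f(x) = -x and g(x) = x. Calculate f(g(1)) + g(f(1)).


-2


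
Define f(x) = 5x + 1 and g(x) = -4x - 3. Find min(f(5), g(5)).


-23


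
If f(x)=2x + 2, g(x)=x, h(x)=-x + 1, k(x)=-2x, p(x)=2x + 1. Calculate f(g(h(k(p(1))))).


p(1) = 3
k(3) = -6
h(-6) = 7
g(7) = 7
f(7) = 16

16


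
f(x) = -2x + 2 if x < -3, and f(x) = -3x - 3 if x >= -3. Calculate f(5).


5 satisfies x >= -3
f(5) = -18

-18


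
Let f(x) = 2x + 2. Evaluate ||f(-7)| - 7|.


f(-7) = -12
|-12| = 12
|12 - 7| = 5

5


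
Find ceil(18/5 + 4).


18/5 = 3.6
3.6 + 4 = 7.6
ceil(7.6) = 8

8


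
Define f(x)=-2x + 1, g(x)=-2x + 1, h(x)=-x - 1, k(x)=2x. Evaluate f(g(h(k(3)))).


-29


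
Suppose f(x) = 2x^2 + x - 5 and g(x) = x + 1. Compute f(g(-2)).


g(-2) = -1
f(-1) = 2*(-1)^2 + 1*(-1) - 5 = -4

-4


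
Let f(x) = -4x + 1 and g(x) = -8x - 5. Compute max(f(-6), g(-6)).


f(-6) = 25
g(-6) = 43
max = 43

43


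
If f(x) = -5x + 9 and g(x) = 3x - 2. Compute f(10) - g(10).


f(10) = -41
g(10) = 28
Difference = -69

-69


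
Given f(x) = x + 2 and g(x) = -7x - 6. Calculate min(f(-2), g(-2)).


f(-2) = 0
g(-2) = 8
min = 0

0


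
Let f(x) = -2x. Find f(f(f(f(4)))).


f(4) = -8
f(-8) = 16
f(16) = -32
f(-32) = 64

64


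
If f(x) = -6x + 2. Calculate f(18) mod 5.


f(18) = -106
-106 mod 5 = 4

4


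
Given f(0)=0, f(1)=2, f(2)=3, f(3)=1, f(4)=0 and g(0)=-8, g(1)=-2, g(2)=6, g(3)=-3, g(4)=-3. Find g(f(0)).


f(0) = 0
g(0) = -8

-8


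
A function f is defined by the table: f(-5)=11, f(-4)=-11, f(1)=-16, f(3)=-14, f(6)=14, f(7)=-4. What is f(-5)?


Reading from the table at x = -5

11


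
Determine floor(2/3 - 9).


2/3 = 0.6667
0.6667 - 9 = -8.3333
floor(-8.3333) = -9

-9


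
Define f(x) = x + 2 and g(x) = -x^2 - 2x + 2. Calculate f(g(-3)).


g(-3) = -1
f(-1) = 1

1


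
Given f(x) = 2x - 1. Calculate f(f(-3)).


-15


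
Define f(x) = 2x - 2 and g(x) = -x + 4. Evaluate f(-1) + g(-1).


1


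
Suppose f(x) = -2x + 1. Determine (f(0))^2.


f(0) = 1
(1)^2 = 1

1


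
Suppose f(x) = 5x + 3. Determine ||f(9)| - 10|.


38


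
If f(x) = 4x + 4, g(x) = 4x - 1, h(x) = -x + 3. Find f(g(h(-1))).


h(-1) = 4
g(4) = 15
f(15) = 64

64


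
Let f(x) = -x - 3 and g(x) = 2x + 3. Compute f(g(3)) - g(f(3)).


f(g(3)) = -12
g(f(3)) = -9
Difference = -3

-3


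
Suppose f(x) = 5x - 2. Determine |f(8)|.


f(8) = 38
|38| = 38

38


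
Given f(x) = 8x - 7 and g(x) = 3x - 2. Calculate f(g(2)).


g(2) = 4
f(4) = 25

25


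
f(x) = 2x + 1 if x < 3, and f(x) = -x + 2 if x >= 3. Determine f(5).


5 satisfies x >= 3
f(5) = -3

-3


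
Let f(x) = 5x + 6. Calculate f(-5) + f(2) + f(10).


f(-5) = -19
f(2) = 16
f(10) = 56
Sum = 53

53


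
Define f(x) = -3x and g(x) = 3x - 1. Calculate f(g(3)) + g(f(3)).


f(g(3)) = -24
g(f(3)) = -28
Sum = -52

-52


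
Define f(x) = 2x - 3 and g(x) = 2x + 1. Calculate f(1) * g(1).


f(1) = -1
g(1) = 3
Product = -3

-3


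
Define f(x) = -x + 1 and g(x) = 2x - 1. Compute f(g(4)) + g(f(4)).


f(g(4)) = -6
g(f(4)) = -7
Sum = -13

-13


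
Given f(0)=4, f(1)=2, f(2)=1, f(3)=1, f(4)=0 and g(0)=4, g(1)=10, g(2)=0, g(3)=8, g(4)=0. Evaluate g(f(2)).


10


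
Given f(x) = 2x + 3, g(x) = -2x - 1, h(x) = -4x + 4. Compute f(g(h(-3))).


-63


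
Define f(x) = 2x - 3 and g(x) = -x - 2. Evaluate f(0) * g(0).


6


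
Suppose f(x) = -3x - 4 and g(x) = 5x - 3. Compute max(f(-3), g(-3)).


5


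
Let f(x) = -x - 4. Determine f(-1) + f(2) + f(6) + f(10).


f(-1) = -3
f(2) = -6
f(6) = -10
f(10) = -14
Sum = -33

-33


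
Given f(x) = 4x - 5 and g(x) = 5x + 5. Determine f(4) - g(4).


f(4) = 11
g(4) = 25
Difference = -14

-14


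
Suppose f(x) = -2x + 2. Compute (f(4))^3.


f(4) = -6
(-6)^3 = -216

-216


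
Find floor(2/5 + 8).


2/5 = 0.4
0.4 + 8 = 8.4
floor(8.4) = 8

8


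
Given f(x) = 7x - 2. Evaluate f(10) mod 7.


f(10) = 68
68 mod 7 = 5

5


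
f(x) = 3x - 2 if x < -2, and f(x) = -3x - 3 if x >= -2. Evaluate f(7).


7 satisfies x >= -2
f(7) = -24

-24


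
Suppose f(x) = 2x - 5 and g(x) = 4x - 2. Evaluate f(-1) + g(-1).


f(-1) = -7
g(-1) = -6
Sum = -13

-13


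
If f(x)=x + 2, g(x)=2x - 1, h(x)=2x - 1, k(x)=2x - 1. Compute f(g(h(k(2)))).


k(2) = 3
h(3) = 5
g(5) = 9
f(9) = 11

11


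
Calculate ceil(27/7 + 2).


6


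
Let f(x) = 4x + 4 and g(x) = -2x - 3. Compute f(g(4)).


-40


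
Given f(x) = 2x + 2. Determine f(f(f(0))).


f(0) = 2
f(2) = 6
f(6) = 14

14


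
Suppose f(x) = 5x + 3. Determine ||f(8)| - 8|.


f(8) = 43
|43| = 43
|43 - 8| = 35

35


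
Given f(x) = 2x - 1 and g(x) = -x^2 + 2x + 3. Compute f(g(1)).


7


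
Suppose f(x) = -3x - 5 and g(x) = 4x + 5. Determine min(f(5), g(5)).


f(5) = -20
g(5) = 25
min = -20

-20


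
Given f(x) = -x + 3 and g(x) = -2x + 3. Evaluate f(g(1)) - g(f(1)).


f(g(1)) = 2
g(f(1)) = -1
Difference = 3

3


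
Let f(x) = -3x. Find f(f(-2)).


f(-2) = 6
f(6) = -18

-18


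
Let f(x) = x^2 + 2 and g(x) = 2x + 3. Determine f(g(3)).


g(3) = 9
f(9) = 1*(9)^2 + 2 = 83

83


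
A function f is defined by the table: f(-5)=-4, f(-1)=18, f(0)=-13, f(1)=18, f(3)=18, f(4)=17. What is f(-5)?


Reading from the table at x = -5

-4


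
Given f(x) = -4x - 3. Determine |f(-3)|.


f(-3) = 9
|9| = 9

9


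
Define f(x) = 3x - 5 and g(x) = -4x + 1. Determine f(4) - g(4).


22


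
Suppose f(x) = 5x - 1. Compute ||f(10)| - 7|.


f(10) = 49
|49| = 49
|49 - 7| = 42

42


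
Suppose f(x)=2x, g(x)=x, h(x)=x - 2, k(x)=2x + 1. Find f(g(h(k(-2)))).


k(-2) = -3
h(-3) = -5
g(-5) = -5
f(-5) = -10

-10


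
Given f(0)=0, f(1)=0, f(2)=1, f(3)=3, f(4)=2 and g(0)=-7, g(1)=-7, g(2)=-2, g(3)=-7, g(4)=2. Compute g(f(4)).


f(4) = 2
g(2) = -2

-2


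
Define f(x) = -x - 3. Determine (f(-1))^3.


f(-1) = -2
(-2)^3 = -8

-8


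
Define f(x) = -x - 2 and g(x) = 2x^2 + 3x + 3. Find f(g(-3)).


g(-3) = 12
f(12) = -14

-14


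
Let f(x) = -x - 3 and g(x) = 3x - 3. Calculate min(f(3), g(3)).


f(3) = -6
g(3) = 6
min = -6

-6


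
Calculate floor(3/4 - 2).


3/4 = 0.75
0.75 - 2 = -1.25
floor(-1.25) = -2

-2


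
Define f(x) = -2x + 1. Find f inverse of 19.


Solve -2x + 1 = 19
x = (19 - 1) / (-2) = -9

-9


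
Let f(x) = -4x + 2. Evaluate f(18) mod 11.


7


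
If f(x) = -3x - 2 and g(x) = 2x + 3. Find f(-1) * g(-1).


f(-1) = 1
g(-1) = 1
Product = 1

1


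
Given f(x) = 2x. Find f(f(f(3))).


f(3) = 6
f(6) = 12
f(12) = 24

24


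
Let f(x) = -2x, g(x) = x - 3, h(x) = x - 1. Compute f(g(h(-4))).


h(-4) = -5
g(-5) = -8
f(-8) = 16

16


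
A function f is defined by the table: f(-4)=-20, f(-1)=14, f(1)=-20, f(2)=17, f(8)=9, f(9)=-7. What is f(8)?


Reading from the table at x = 8

9


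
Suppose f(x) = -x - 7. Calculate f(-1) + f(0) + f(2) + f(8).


f(-1) = -6
f(0) = -7
f(2) = -9
f(8) = -15
Sum = -37

-37


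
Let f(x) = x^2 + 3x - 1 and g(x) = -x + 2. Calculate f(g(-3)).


g(-3) = 5
f(5) = 1*(5)^2 + 3*(5) - 1 = 39

39


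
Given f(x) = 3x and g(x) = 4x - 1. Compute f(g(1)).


9


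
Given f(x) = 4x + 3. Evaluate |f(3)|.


f(3) = 15
|15| = 15

15


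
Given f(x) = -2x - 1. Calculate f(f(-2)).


-7


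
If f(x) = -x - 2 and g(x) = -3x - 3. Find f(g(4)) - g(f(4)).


f(g(4)) = 13
g(f(4)) = 15
Difference = -2

-2


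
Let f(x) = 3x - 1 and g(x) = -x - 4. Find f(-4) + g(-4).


f(-4) = -13
g(-4) = 0
Sum = -13

-13


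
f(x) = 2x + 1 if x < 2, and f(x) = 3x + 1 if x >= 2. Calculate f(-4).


-4 satisfies x < 2
f(-4) = -7

-7


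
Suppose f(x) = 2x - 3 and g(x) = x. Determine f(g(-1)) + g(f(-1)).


f(g(-1)) = -5
g(f(-1)) = -5
Sum = -10

-10


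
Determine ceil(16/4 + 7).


16/4 = 4
4 + 7 = 11
ceil(11) = 11

11


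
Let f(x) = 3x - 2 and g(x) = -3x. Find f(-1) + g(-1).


-2


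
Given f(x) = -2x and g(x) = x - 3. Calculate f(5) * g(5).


f(5) = -10
g(5) = 2
Product = -20

-20


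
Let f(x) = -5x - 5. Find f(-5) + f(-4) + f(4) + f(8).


f(-5) = 20
f(-4) = 15
f(4) = -25
f(8) = -45
Sum = -35

-35


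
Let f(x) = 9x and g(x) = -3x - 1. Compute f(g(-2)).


g(-2) = 5
f(5) = 45

45


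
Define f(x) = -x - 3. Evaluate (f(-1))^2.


f(-1) = -2
(-2)^2 = 4

4


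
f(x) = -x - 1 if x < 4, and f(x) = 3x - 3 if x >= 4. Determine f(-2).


-2 satisfies x < 4
f(-2) = 1

1


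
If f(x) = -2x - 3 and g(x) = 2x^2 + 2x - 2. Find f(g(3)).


g(3) = 22
f(22) = -47

-47


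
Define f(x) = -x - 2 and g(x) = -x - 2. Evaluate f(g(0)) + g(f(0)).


0


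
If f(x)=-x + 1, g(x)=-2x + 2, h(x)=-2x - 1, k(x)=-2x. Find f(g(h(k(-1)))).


k(-1) = 2
h(2) = -5
g(-5) = 12
f(12) = -11

-11


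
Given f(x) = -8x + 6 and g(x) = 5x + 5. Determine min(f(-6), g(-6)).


f(-6) = 54
g(-6) = -25
min = -25

-25


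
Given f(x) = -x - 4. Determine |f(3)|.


f(3) = -7
|-7| = 7

7


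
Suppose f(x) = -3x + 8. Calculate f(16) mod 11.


f(16) = -40
-40 mod 11 = 4

4


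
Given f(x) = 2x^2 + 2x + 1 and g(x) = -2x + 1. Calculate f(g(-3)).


113


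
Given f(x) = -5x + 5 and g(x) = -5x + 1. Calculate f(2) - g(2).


f(2) = -5
g(2) = -9
Difference = 4

4


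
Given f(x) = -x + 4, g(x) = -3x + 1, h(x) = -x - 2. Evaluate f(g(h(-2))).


h(-2) = 0
g(0) = 1
f(1) = 3

3


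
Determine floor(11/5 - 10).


11/5 = 2.2
2.2 - 10 = -7.8
floor(-7.8) = -8

-8


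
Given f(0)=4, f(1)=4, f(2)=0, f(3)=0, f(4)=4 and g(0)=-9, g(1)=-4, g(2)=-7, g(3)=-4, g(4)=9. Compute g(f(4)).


f(4) = 4
g(4) = 9

9


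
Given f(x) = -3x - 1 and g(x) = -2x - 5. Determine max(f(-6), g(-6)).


f(-6) = 17
g(-6) = 7
max = 17

17


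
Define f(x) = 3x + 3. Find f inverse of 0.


Solve 3x + 3 = 0
x = (0 - 3) / 3 = -1

-1


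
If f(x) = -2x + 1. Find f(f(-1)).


f(-1) = 3
f(3) = -5

-5


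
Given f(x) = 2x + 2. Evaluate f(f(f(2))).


f(2) = 6
f(6) = 14
f(14) = 30

30


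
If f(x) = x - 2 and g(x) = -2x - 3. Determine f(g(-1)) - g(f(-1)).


f(g(-1)) = -3
g(f(-1)) = 3
Difference = -6

-6


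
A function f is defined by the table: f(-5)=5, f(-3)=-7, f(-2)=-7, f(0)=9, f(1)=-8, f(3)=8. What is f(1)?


Reading from the table at x = 1

-8


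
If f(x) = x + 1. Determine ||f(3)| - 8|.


4


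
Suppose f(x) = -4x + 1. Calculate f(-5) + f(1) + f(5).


f(-5) = 21
f(1) = -3
f(5) = -19
Sum = -1

-1


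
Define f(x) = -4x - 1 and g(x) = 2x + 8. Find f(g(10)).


g(10) = 28
f(28) = -113

-113


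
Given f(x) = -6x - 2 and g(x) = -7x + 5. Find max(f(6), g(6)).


f(6) = -38
g(6) = -37
max = -37

-37


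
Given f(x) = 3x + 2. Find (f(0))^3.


f(0) = 2
(2)^3 = 8

8


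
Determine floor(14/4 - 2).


1


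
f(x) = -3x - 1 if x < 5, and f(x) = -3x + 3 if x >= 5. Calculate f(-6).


-6 satisfies x < 5
f(-6) = 17

17


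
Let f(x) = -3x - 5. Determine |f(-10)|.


f(-10) = 25
|25| = 25

25


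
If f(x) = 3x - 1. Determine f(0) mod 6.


f(0) = -1
-1 mod 6 = 5

5


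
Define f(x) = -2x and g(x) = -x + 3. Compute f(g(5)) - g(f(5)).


-9


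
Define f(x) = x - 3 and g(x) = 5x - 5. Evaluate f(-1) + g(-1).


f(-1) = -4
g(-1) = -10
Sum = -14

-14


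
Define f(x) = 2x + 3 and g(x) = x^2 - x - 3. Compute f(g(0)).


g(0) = -3
f(-3) = -3

-3


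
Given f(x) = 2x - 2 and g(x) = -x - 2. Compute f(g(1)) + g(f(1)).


f(g(1)) = -8
g(f(1)) = -2
Sum = -10

-10


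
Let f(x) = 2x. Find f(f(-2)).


f(-2) = -4
f(-4) = -8

-8


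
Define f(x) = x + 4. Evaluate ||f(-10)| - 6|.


f(-10) = -6
|-6| = 6
|6 - 6| = 0

0


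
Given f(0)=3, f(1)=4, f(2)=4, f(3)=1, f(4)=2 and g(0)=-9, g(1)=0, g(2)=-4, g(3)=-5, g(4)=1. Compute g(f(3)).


0


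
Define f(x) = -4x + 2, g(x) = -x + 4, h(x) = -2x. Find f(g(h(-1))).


h(-1) = 2
g(2) = 2
f(2) = -6

-6


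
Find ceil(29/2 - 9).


6


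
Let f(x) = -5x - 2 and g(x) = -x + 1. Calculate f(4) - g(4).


f(4) = -22
g(4) = -3
Difference = -19

-19


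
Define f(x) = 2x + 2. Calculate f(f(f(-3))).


f(-3) = -4
f(-4) = -6
f(-6) = -10

-10


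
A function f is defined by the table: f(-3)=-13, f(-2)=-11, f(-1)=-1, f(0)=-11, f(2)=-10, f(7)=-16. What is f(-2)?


Reading from the table at x = -2

-11


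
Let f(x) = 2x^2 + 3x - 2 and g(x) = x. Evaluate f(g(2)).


g(2) = 2
f(2) = 2*(2)^2 + 3*(2) - 2 = 12

12


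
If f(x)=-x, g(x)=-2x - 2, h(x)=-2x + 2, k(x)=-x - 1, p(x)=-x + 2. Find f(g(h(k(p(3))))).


6


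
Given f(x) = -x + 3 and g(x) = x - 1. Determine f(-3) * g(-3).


f(-3) = 6
g(-3) = -4
Product = -24

-24


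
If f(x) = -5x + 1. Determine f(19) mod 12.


f(19) = -94
-94 mod 12 = 2

2


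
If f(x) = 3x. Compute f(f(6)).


f(6) = 18
f(18) = 54

54


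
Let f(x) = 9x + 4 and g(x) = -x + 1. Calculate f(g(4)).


g(4) = -3
f(-3) = -23

-23


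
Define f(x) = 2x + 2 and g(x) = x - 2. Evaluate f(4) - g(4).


f(4) = 10
g(4) = 2
Difference = 8

8


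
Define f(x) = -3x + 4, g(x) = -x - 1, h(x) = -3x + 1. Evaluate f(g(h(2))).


h(2) = -5
g(-5) = 4
f(4) = -8

-8


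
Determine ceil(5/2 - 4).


5/2 = 2.5
2.5 - 4 = -1.5
ceil(-1.5) = -1

-1


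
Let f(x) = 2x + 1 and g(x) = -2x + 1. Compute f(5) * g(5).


-99


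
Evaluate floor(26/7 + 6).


9


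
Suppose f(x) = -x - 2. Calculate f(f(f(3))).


f(3) = -5
f(-5) = 3
f(3) = -5

-5


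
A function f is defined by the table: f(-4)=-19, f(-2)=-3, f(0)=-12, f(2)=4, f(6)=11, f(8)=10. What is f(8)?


10


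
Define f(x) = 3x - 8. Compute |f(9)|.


19


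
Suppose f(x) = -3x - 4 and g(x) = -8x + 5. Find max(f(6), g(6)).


f(6) = -22
g(6) = -43
max = -22

-22


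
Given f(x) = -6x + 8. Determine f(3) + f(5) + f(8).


f(3) = -10
f(5) = -22
f(8) = -40
Sum = -72

-72


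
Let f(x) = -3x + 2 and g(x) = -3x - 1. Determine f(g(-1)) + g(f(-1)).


-20


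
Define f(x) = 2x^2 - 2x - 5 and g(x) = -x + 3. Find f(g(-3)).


g(-3) = 6
f(6) = 2*(6)^2 - 2*(6) - 5 = 55

55


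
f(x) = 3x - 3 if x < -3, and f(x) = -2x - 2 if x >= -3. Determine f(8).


8 satisfies x >= -3
f(8) = -18

-18


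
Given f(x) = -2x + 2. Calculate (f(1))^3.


f(1) = 0
(0)^3 = 0

0


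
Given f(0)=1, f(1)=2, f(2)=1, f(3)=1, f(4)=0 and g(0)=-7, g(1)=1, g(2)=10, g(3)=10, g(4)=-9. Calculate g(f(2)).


f(2) = 1
g(1) = 1

1


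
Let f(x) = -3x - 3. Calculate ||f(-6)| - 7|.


f(-6) = 15
|15| = 15
|15 - 7| = 8

8


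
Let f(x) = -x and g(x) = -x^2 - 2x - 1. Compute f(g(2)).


g(2) = -9
f(-9) = 9

9


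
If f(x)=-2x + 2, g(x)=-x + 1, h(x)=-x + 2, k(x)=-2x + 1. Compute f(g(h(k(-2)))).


k(-2) = 5
h(5) = -3
g(-3) = 4
f(4) = -6

-6


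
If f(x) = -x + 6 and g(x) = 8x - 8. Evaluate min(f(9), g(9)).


f(9) = -3
g(9) = 64
min = -3

-3


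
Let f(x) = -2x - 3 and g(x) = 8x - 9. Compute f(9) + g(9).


42


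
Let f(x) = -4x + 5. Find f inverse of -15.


Solve -4x + 5 = -15
x = (-15 - 5) / (-4) = 5

5


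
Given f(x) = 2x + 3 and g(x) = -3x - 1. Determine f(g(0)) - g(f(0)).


f(g(0)) = 1
g(f(0)) = -10
Difference = 11

11


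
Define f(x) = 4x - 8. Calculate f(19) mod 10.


8


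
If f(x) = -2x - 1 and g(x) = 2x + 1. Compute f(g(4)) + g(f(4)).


f(g(4)) = -19
g(f(4)) = -17
Sum = -36

-36


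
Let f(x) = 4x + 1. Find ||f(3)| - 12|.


1


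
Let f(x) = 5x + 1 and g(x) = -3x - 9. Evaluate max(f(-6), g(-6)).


f(-6) = -29
g(-6) = 9
max = 9

9


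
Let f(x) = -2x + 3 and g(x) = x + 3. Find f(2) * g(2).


f(2) = -1
g(2) = 5
Product = -5

-5


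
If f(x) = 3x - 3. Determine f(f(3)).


15


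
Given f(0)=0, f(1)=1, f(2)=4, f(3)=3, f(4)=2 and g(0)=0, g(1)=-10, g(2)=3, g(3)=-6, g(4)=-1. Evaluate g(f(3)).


f(3) = 3
g(3) = -6

-6


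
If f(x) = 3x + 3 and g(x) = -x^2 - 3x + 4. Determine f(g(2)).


g(2) = -6
f(-6) = -15

-15


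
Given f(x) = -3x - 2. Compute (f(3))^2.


f(3) = -11
(-11)^2 = 121

121


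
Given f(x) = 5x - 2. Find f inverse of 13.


Solve 5x - 2 = 13
x = (13 + 2) / 5 = 3

3


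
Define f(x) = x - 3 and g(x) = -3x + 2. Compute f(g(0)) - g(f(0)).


f(g(0)) = -1
g(f(0)) = 11
Difference = -12

-12


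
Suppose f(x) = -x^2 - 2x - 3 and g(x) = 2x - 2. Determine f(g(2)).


g(2) = 2
f(2) = (-1)*(2)^2 - 2*(2) - 3 = -11

-11


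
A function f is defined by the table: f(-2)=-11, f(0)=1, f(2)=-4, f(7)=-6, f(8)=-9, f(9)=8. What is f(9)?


Reading from the table at x = 9

8


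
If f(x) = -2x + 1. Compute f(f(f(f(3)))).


f(3) = -5
f(-5) = 11
f(11) = -21
f(-21) = 43

43


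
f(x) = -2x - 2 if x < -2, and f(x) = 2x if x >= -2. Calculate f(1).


1 satisfies x >= -2
f(1) = 2

2


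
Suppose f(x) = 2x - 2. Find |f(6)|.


10


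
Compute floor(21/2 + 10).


21/2 = 10.5
10.5 + 10 = 20.5
floor(20.5) = 20

20


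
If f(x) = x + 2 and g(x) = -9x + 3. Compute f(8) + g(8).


f(8) = 10
g(8) = -69
Sum = -59

-59


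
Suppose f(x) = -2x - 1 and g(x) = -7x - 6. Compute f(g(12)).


g(12) = -90
f(-90) = 179

179


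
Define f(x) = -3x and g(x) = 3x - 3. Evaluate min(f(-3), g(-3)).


f(-3) = 9
g(-3) = -12
min = -12

-12


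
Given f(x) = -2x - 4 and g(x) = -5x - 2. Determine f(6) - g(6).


f(6) = -16
g(6) = -32
Difference = 16

16


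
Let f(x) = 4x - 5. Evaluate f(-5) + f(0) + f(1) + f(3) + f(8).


f(-5) = -25
f(0) = -5
f(1) = -1
f(3) = 7
f(8) = 27
Sum = 3

3


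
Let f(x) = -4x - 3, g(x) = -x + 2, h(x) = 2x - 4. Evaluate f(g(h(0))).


h(0) = -4
g(-4) = 6
f(6) = -27

-27


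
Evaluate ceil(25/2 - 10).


25/2 = 12.5
12.5 - 10 = 2.5
ceil(2.5) = 3

3


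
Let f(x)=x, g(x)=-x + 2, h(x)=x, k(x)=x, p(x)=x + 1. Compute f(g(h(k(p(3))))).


p(3) = 4
k(4) = 4
h(4) = 4
g(4) = -2
f(-2) = -2

-2


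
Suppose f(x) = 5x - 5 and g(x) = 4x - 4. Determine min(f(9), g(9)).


32


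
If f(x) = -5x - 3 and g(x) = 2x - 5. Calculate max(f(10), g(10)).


f(10) = -53
g(10) = 15
max = 15

15


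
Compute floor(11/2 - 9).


-4


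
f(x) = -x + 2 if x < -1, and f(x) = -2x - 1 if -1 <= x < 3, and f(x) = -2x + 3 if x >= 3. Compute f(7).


7 satisfies x >= 3
f(7) = -11

-11


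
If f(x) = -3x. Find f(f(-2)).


f(-2) = 6
f(6) = -18

-18


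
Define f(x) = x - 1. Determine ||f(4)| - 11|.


f(4) = 3
|3| = 3
|3 - 11| = 8

8


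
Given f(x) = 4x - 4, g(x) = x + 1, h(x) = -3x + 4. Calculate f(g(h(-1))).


h(-1) = 7
g(7) = 8
f(8) = 28

28


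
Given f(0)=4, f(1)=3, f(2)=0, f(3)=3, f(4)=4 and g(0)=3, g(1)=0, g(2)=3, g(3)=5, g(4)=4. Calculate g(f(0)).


f(0) = 4
g(4) = 4

4


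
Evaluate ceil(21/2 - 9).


21/2 = 10.5
10.5 - 9 = 1.5
ceil(1.5) = 2

2


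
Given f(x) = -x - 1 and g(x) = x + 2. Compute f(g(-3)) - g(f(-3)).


f(g(-3)) = 0
g(f(-3)) = 4
Difference = -4

-4


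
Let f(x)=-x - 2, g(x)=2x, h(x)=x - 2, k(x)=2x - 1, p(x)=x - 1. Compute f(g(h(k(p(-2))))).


16


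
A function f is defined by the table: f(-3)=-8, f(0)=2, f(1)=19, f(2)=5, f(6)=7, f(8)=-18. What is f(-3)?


Reading from the table at x = -3

-8


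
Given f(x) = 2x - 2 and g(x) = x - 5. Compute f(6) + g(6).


f(6) = 10
g(6) = 1
Sum = 11

11


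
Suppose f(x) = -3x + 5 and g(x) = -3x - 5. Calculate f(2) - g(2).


f(2) = -1
g(2) = -11
Difference = 10

10


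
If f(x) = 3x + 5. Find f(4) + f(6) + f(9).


f(4) = 17
f(6) = 23
f(9) = 32
Sum = 72

72


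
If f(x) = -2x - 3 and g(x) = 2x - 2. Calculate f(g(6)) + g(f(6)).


f(g(6)) = -23
g(f(6)) = -32
Sum = -55

-55


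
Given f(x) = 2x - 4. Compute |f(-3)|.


f(-3) = -10
|-10| = 10

10


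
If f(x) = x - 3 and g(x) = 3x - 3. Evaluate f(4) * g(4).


9


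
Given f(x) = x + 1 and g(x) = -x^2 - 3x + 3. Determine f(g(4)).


-24


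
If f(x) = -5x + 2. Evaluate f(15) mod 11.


f(15) = -73
-73 mod 11 = 4

4


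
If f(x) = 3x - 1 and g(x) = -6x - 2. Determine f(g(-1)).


g(-1) = 4
f(4) = 11

11


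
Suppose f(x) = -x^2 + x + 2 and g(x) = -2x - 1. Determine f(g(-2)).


g(-2) = 3
f(3) = (-1)*(3)^2 + 1*(3) + 2 = -4

-4


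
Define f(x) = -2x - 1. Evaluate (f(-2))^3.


f(-2) = 3
(3)^3 = 27

27


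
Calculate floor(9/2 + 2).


9/2 = 4.5
4.5 + 2 = 6.5
floor(6.5) = 6

6


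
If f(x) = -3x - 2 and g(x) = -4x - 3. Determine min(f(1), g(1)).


-7


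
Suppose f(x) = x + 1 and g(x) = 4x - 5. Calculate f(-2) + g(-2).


f(-2) = -1
g(-2) = -13
Sum = -14

-14


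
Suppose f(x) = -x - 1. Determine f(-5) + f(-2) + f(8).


f(-5) = 4
f(-2) = 1
f(8) = -9
Sum = -4

-4


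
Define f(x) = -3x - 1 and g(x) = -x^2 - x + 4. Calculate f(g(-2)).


g(-2) = 2
f(2) = -7

-7


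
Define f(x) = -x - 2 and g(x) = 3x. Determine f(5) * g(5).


f(5) = -7
g(5) = 15
Product = -105

-105


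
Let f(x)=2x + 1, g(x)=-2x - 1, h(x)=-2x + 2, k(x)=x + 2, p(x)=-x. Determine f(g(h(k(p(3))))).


p(3) = -3
k(-3) = -1
h(-1) = 4
g(4) = -9
f(-9) = -17

-17


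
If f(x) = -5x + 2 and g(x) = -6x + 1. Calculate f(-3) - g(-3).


f(-3) = 17
g(-3) = 19
Difference = -2

-2


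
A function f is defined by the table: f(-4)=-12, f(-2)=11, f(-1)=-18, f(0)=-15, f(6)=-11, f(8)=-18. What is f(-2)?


11


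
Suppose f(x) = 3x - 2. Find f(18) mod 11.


8


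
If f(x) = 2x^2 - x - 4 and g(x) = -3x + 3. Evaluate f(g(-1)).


g(-1) = 6
f(6) = 2*(6)^2 - 1*(6) - 4 = 62

62


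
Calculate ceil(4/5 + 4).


4/5 = 0.8
0.8 + 4 = 4.8
ceil(4.8) = 5

5


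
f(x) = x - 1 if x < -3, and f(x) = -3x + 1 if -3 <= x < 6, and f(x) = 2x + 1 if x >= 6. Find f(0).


0 satisfies -3 <= x < 6
f(0) = 1

1


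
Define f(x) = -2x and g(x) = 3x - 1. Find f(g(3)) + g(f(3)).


f(g(3)) = -16
g(f(3)) = -19
Sum = -35

-35


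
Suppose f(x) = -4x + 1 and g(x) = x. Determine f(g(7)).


g(7) = 7
f(7) = -27

-27


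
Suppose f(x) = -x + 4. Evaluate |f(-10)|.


14


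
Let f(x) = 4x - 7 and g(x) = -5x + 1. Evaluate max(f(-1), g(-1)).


f(-1) = -11
g(-1) = 6
max = 6

6


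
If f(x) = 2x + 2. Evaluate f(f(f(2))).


f(2) = 6
f(6) = 14
f(14) = 30

30


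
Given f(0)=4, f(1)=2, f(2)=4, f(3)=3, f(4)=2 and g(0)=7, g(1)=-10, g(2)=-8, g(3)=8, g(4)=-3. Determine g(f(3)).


8


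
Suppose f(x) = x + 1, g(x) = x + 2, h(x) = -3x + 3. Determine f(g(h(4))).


h(4) = -9
g(-9) = -7
f(-7) = -6

-6


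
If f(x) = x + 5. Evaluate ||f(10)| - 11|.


f(10) = 15
|15| = 15
|15 - 11| = 4

4


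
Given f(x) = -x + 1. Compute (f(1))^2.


f(1) = 0
(0)^2 = 0

0


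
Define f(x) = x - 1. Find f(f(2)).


f(2) = 1
f(1) = 0

0


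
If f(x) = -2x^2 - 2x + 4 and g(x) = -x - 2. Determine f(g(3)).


g(3) = -5
f(-5) = (-2)*(-5)^2 - 2*(-5) + 4 = -36

-36


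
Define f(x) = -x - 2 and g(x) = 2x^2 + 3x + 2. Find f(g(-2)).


g(-2) = 4
f(4) = -6

-6
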